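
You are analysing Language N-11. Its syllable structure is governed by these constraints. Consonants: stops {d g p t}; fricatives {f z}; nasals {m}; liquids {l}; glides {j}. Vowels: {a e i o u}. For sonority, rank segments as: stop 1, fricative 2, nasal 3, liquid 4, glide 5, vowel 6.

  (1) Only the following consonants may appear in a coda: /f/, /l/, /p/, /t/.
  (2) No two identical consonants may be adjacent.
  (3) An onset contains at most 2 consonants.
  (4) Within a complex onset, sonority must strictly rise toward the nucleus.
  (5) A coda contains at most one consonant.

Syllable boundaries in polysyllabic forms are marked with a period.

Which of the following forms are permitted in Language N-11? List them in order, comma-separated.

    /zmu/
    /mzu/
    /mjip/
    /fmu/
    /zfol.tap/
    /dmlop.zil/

/zmu/, /mjip/, /fmu/

/zmu/ — σ1 onset /zm/ (2→3 rises), coda /∅/ ok → permitted
/mzu/ — violates constraint 4: syllable 1 onset /mz/: /m/ (nasal, 3) → /z/ (fricative, 2) does not rise → not permitted
/mjip/ — σ1 onset /mj/ (3→5 rises), coda /p/ ok → permitted
/fmu/ — σ1 onset /fm/ (2→3 rises), coda /∅/ ok → permitted
/zfol.tap/ — violates constraint 4: syllable 1 onset /zf/: /z/ (fricative, 2) → /f/ (fricative, 2) does not rise → not permitted
/dmlop.zil/ — violates constraint 3: syllable 1 onset /dml/ has 3 consonants (> 2) → not permitted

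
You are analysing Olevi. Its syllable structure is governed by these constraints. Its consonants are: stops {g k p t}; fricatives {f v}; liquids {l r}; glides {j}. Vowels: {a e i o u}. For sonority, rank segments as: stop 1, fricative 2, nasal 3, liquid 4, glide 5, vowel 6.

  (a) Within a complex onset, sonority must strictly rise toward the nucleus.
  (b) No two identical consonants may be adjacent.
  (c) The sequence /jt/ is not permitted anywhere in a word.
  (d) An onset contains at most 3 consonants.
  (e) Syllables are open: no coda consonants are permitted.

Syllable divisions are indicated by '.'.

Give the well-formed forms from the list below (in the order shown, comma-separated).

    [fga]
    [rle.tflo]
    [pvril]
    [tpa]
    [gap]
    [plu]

[fga] — violates constraint (a): syllable 1 onset /fg/: /f/ (fricative, 2) → /g/ (stop, 1) does not rise → ill-formed
[rle.tflo] — violates constraint (a): syllable 1 onset /rl/: /r/ (liquid, 4) → /l/ (liquid, 4) does not rise → ill-formed
[pvril] — violates constraint (e): syllable 1 coda /l/ has 1 consonant (> 0) → ill-formed
[tpa] — violates constraint (a): syllable 1 onset /tp/: /t/ (stop, 1) → /p/ (stop, 1) does not rise → ill-formed
[gap] — violates constraint (e): syllable 1 coda /p/ has 1 consonant (> 0) → ill-formed
[plu] — σ1 onset /pl/ (1→4 rises), coda /∅/ ok → well-formed

[plu]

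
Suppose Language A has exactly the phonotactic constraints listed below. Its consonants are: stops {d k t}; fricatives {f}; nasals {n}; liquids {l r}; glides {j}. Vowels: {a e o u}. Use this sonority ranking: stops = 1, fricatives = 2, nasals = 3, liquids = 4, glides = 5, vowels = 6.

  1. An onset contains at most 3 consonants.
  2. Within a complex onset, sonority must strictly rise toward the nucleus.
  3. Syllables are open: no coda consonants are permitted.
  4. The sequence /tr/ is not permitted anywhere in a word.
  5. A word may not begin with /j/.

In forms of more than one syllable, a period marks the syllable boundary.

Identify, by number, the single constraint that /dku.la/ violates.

2

/dku.la/: syllable 1 onset /dk/: /d/ (stop, 1) → /k/ (stop, 1) does not rise.
This is a violation of constraint 2: "Within a complex onset, sonority must strictly rise toward the nucleus."
The remaining constraints (1, 3, 4, 5) are satisfied.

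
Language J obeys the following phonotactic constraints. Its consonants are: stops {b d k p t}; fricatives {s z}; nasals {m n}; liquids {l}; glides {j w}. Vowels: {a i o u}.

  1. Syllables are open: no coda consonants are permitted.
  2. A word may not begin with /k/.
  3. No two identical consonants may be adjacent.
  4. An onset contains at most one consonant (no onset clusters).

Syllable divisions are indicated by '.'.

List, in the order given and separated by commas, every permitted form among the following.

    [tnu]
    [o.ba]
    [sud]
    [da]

[o.ba], [da]

[tnu] — violates constraint 4: syllable 1 onset /tn/ has 2 consonants (> 1) → not permitted
[o.ba] — σ1 onset /∅/, coda /∅/ ok; σ2 onset /b/, coda /∅/ ok → permitted
[sud] — violates constraint 1: syllable 1 coda /d/ has 1 consonant (> 0) → not permitted
[da] — σ1 onset /d/, coda /∅/ ok → permitted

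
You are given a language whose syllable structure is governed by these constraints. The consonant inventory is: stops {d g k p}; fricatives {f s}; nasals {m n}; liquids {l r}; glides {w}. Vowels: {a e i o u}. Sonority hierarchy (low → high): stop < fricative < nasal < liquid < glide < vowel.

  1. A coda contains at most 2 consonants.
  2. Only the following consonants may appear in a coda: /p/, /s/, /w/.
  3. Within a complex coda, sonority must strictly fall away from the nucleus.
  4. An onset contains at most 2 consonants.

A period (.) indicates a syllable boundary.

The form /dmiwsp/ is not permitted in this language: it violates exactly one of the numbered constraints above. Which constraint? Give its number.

/dmiwsp/: syllable 1 coda /wsp/ has 3 consonants (> 2).
This is a violation of constraint 1: "A coda contains at most 2 consonants."
The remaining constraints (2, 3, 4) are satisfied.

1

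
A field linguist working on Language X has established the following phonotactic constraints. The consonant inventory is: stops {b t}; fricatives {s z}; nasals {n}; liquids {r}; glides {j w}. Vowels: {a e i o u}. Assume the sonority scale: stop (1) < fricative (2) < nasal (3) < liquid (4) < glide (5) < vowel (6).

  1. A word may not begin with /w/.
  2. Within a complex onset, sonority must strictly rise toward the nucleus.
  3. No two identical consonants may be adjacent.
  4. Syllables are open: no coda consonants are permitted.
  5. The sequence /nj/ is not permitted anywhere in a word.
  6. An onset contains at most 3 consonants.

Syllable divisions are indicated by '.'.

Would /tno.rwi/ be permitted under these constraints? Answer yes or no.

/tno.rwi/ — σ1 onset /tn/ (1→3 rises), coda /∅/ ok; σ2 onset /rw/ (4→5 rises), coda /∅/ ok → permitted

yes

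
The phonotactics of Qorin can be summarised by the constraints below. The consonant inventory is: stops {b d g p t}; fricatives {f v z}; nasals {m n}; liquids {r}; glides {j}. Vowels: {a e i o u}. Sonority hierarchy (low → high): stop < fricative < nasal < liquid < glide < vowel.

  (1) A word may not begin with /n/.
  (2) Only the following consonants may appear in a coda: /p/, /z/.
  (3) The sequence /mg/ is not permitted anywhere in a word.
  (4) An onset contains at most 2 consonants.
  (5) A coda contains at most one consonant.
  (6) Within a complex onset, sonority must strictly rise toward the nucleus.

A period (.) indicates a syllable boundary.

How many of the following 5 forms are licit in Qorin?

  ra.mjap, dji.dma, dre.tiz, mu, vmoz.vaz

5

ra.mjap — σ1 onset /r/, coda /∅/ ok; σ2 onset /mj/ (3→5 rises), coda /p/ ok → licit
dji.dma — σ1 onset /dj/ (1→5 rises), coda /∅/ ok; σ2 onset /dm/ (1→3 rises), coda /∅/ ok → licit
dre.tiz — σ1 onset /dr/ (1→4 rises), coda /∅/ ok; σ2 onset /t/, coda /z/ ok → licit
mu — σ1 onset /m/, coda /∅/ ok → licit
vmoz.vaz — σ1 onset /vm/ (2→3 rises), coda /z/ ok; σ2 onset /v/, coda /z/ ok → licit
Licit: ra.mjap, dji.dma, dre.tiz, mu, vmoz.vaz → 5.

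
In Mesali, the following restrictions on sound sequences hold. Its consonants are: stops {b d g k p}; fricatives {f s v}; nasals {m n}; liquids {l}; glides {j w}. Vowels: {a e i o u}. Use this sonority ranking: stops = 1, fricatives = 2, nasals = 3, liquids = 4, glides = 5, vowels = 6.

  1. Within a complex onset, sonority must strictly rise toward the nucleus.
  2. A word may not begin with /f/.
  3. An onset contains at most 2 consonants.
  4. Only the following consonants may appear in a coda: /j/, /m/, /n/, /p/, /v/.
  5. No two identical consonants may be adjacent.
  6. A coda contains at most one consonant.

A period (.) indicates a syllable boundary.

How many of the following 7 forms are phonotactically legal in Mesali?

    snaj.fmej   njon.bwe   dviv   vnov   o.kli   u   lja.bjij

snaj.fmej — σ1 onset /sn/ (2→3 rises), coda /j/ ok; σ2 onset /fm/ (2→3 rises), coda /j/ ok → phonotactically legal
njon.bwe — σ1 onset /nj/ (3→5 rises), coda /n/ ok; σ2 onset /bw/ (1→5 rises), coda /∅/ ok → phonotactically legal
dviv — σ1 onset /dv/ (1→2 rises), coda /v/ ok → phonotactically legal
vnov — σ1 onset /vn/ (2→3 rises), coda /v/ ok → phonotactically legal
o.kli — σ1 onset /∅/, coda /∅/ ok; σ2 onset /kl/ (1→4 rises), coda /∅/ ok → phonotactically legal
u — σ1 onset /∅/, coda /∅/ ok → phonotactically legal
lja.bjij — σ1 onset /lj/ (4→5 rises), coda /∅/ ok; σ2 onset /bj/ (1→5 rises), coda /j/ ok → phonotactically legal
Phonotactically legal: snaj.fmej, njon.bwe, dviv, vnov, o.kli, u, lja.bjij → 7.

7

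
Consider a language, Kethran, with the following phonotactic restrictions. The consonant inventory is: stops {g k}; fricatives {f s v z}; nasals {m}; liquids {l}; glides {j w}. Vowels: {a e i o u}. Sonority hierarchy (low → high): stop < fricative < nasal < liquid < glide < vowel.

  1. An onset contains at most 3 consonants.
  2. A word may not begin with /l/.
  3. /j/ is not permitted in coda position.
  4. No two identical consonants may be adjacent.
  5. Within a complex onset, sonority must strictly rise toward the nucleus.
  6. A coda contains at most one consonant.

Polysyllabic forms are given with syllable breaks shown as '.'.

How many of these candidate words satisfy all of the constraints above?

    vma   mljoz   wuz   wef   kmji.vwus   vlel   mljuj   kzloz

7

vma — σ1 onset /vm/ (2→3 rises), coda /∅/ ok → licit
mljoz — σ1 onset /mlj/ (3→4→5 rises), coda /z/ ok → licit
wuz — σ1 onset /w/, coda /z/ ok → licit
wef — σ1 onset /w/, coda /f/ ok → licit
kmji.vwus — σ1 onset /kmj/ (1→3→5 rises), coda /∅/ ok; σ2 onset /vw/ (2→5 rises), coda /s/ ok → licit
vlel — σ1 onset /vl/ (2→4 rises), coda /l/ ok → licit
mljuj — violates constraint 3: syllable 1 coda contains /j/ → illicit
kzloz — σ1 onset /kzl/ (1→2→4 rises), coda /z/ ok → licit
Licit: vma, mljoz, wuz, wef, kmji.vwus, vlel, kzloz → 7.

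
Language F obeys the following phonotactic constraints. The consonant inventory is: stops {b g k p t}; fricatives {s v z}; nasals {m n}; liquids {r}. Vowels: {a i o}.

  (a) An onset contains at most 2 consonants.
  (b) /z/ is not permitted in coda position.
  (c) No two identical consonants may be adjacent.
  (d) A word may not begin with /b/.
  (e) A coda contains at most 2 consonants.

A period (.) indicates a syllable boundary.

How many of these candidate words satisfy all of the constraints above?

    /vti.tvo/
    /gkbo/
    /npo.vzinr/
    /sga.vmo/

/vti.tvo/ — σ1 onset /vt/ (2C), coda /∅/ ok; σ2 onset /tv/ (2C), coda /∅/ ok → well-formed
/gkbo/ — violates constraint (a): syllable 1 onset /gkb/ has 3 consonants (> 2) → ill-formed
/npo.vzinr/ — σ1 onset /np/ (2C), coda /∅/ ok; σ2 onset /vz/ (2C), coda /nr/ (2C) ok → well-formed
/sga.vmo/ — σ1 onset /sg/ (2C), coda /∅/ ok; σ2 onset /vm/ (2C), coda /∅/ ok → well-formed
Well-formed: /vti.tvo/, /npo.vzinr/, /sga.vmo/ → 3.

3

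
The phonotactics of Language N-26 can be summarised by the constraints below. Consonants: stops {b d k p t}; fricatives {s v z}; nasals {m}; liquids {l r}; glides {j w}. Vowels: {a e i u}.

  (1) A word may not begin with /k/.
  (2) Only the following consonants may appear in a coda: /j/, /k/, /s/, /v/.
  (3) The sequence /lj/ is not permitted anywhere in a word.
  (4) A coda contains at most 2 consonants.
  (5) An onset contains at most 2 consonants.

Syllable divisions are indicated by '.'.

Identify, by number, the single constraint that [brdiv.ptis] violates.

5

[brdiv.ptis]: syllable 1 onset /brd/ has 3 consonants (> 2).
This is a violation of constraint 5: "An onset contains at most 2 consonants."
The remaining constraints (1, 2, 3, 4) are satisfied.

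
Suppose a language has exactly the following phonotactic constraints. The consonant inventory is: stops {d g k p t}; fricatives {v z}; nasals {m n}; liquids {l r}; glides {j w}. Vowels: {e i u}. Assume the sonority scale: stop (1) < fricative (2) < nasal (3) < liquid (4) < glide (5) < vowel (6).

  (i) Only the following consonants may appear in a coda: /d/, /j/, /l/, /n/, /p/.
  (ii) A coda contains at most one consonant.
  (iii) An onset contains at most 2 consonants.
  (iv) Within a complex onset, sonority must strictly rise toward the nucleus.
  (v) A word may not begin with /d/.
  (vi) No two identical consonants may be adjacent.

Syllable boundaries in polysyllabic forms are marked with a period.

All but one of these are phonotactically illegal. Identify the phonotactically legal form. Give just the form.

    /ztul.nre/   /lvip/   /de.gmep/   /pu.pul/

/pu.pul/

/ztul.nre/ — violates constraint (iv): syllable 1 onset /zt/: /z/ (fricative, 2) → /t/ (stop, 1) does not rise → phonotactically illegal
/lvip/ — violates constraint (iv): syllable 1 onset /lv/: /l/ (liquid, 4) → /v/ (fricative, 2) does not rise → phonotactically illegal
/de.gmep/ — violates constraint (v): word begins with /d/ → phonotactically illegal
/pu.pul/ — σ1 onset /p/, coda /∅/ ok; σ2 onset /p/, coda /l/ ok → phonotactically legal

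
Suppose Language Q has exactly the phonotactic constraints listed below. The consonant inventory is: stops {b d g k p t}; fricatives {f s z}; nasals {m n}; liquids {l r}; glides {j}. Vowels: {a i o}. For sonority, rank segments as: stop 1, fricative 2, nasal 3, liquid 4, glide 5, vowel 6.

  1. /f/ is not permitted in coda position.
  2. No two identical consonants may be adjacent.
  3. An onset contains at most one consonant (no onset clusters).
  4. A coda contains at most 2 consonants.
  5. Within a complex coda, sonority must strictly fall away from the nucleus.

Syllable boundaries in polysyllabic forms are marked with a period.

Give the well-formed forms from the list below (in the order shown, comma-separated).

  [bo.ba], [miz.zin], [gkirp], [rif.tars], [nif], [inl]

[bo.ba] — σ1 onset /b/, coda /∅/ ok; σ2 onset /b/, coda /∅/ ok → well-formed
[miz.zin] — violates constraint 2: adjacent identical consonants /zz/ → ill-formed
[gkirp] — violates constraint 3: syllable 1 onset /gk/ has 2 consonants (> 1) → ill-formed
[rif.tars] — violates constraint 1: syllable 1 coda contains /f/ → ill-formed
[nif] — violates constraint 1: syllable 1 coda contains /f/ → ill-formed
[inl] — violates constraint 5: syllable 1 coda /nl/: /n/ (nasal, 3) → /l/ (liquid, 4) does not fall → ill-formed

[bo.ba]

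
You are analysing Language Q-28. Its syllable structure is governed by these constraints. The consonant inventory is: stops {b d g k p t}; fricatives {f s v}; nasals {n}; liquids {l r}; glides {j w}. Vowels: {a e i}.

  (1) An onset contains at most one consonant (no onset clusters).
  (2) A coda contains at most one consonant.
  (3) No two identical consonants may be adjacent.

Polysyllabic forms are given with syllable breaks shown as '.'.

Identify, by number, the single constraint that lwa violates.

lwa: syllable 1 onset /lw/ has 2 consonants (> 1).
This is a violation of constraint 1: "An onset contains at most one consonant (no onset clusters)."
The remaining constraints (2, 3) are satisfied.

1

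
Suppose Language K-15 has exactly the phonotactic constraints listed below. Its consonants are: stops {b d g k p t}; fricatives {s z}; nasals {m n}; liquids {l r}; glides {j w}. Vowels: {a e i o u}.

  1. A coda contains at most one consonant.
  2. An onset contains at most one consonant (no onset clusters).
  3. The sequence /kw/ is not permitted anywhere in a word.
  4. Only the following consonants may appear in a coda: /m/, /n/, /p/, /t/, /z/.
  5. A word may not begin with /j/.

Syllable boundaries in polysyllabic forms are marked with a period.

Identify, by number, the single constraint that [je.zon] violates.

5

[je.zon]: word begins with /j/.
This is a violation of constraint 5: "A word may not begin with /j/."
The remaining constraints (1, 2, 3, 4) are satisfied.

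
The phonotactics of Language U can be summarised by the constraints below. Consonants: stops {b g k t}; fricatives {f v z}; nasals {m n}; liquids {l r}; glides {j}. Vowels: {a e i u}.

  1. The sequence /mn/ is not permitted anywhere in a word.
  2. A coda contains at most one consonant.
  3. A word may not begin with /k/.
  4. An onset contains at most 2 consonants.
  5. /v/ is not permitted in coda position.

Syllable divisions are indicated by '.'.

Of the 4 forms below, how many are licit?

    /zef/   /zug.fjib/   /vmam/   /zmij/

4

/zef/ — σ1 onset /z/, coda /f/ ok → licit
/zug.fjib/ — σ1 onset /z/, coda /g/ ok; σ2 onset /fj/ (2C), coda /b/ ok → licit
/vmam/ — σ1 onset /vm/ (2C), coda /m/ ok → licit
/zmij/ — σ1 onset /zm/ (2C), coda /j/ ok → licit
Licit: /zef/, /zug.fjib/, /vmam/, /zmij/ → 4.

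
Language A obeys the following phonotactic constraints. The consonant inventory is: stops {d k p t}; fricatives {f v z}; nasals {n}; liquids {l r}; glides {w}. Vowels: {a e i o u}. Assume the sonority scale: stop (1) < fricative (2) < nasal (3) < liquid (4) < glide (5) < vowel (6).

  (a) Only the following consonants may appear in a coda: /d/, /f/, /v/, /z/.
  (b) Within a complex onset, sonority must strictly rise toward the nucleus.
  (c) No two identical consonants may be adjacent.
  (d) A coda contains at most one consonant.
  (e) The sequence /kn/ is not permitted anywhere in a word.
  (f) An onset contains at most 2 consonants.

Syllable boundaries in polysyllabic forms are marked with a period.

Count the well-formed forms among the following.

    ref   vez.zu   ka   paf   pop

ref — σ1 onset /r/, coda /f/ ok → well-formed
vez.zu — violates constraint (c): adjacent identical consonants /zz/ → ill-formed
ka — σ1 onset /k/, coda /∅/ ok → well-formed
paf — σ1 onset /p/, coda /f/ ok → well-formed
pop — violates constraint (a): syllable 1 coda contains /p/, which is not a licensed coda consonant → ill-formed
Well-formed: ref, ka, paf → 3.

3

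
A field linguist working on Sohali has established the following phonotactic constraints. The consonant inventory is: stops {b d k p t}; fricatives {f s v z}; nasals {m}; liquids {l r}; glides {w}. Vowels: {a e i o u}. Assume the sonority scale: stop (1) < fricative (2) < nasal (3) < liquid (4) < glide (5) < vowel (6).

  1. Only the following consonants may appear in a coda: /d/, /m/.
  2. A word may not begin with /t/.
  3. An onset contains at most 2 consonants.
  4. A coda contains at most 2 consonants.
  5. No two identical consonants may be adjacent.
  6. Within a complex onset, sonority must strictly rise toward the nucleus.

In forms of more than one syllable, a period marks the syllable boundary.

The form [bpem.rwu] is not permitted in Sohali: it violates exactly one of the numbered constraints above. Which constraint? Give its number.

[bpem.rwu]: syllable 1 onset /bp/: /b/ (stop, 1) → /p/ (stop, 1) does not rise.
This is a violation of constraint 6: "Within a complex onset, sonority must strictly rise toward the nucleus."
The remaining constraints (1, 2, 3, 4, 5) are satisfied.

6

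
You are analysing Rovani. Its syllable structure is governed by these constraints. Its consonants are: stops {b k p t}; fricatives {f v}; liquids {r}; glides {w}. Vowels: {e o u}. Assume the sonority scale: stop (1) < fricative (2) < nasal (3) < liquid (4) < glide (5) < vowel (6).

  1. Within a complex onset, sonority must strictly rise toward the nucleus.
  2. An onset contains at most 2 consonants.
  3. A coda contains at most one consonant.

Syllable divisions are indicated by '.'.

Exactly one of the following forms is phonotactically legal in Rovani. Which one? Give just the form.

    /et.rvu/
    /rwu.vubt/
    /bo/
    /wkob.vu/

/bo/

/et.rvu/ — violates constraint 1: syllable 2 onset /rv/: /r/ (liquid, 4) → /v/ (fricative, 2) does not rise → phonotactically illegal
/rwu.vubt/ — violates constraint 3: syllable 2 coda /bt/ has 2 consonants (> 1) → phonotactically illegal
/bo/ — σ1 onset /b/, coda /∅/ ok → phonotactically legal
/wkob.vu/ — violates constraint 1: syllable 1 onset /wk/: /w/ (glide, 5) → /k/ (stop, 1) does not rise → phonotactically illegal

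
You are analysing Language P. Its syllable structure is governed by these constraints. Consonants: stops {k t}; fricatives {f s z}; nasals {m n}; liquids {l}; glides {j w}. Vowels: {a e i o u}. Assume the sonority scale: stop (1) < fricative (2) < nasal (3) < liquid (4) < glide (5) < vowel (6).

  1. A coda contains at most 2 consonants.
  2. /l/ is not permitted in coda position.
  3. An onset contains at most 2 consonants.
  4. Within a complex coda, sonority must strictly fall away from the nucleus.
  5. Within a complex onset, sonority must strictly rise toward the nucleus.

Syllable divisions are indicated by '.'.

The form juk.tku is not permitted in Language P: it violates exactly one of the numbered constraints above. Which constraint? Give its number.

juk.tku: syllable 2 onset /tk/: /t/ (stop, 1) → /k/ (stop, 1) does not rise.
This is a violation of constraint 5: "Within a complex onset, sonority must strictly rise toward the nucleus."
The remaining constraints (1, 2, 3, 4) are satisfied.

5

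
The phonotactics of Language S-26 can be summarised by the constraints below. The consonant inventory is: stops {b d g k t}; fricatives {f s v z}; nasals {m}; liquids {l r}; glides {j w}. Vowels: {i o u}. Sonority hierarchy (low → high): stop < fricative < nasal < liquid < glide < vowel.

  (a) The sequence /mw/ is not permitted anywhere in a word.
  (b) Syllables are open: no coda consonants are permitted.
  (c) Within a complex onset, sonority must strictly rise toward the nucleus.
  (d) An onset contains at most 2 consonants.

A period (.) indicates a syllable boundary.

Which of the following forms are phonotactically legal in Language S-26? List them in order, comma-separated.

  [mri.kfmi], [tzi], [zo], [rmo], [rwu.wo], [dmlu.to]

[tzi], [zo], [rwu.wo]

[mri.kfmi] — violates constraint (d): syllable 2 onset /kfm/ has 3 consonants (> 2) → phonotactically illegal
[tzi] — σ1 onset /tz/ (1→2 rises), coda /∅/ ok → phonotactically legal
[zo] — σ1 onset /z/, coda /∅/ ok → phonotactically legal
[rmo] — violates constraint (c): syllable 1 onset /rm/: /r/ (liquid, 4) → /m/ (nasal, 3) does not rise → phonotactically illegal
[rwu.wo] — σ1 onset /rw/ (4→5 rises), coda /∅/ ok; σ2 onset /w/, coda /∅/ ok → phonotactically legal
[dmlu.to] — violates constraint (d): syllable 1 onset /dml/ has 3 consonants (> 2) → phonotactically illegal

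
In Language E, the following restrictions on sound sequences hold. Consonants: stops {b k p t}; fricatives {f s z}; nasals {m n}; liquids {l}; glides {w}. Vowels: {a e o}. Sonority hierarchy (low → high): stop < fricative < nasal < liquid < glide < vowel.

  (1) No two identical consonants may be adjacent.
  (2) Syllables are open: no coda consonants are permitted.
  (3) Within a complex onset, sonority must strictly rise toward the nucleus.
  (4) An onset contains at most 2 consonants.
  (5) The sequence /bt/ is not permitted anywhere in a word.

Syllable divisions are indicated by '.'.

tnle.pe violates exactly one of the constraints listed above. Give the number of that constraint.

tnle.pe: syllable 1 onset /tnl/ has 3 consonants (> 2).
This is a violation of constraint 4: "An onset contains at most 2 consonants."
The remaining constraints (1, 2, 3, 5) are satisfied.

4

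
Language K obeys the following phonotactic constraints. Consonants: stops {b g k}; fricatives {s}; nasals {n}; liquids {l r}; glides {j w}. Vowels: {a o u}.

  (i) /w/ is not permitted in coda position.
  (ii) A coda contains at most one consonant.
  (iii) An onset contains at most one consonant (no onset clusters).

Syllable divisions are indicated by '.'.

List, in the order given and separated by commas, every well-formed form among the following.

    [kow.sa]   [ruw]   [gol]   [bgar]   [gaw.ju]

[kow.sa] — violates constraint (i): syllable 1 coda contains /w/ → ill-formed
[ruw] — violates constraint (i): syllable 1 coda contains /w/ → ill-formed
[gol] — σ1 onset /g/, coda /l/ ok → well-formed
[bgar] — violates constraint (iii): syllable 1 onset /bg/ has 2 consonants (> 1) → ill-formed
[gaw.ju] — violates constraint (i): syllable 1 coda contains /w/ → ill-formed

[gol]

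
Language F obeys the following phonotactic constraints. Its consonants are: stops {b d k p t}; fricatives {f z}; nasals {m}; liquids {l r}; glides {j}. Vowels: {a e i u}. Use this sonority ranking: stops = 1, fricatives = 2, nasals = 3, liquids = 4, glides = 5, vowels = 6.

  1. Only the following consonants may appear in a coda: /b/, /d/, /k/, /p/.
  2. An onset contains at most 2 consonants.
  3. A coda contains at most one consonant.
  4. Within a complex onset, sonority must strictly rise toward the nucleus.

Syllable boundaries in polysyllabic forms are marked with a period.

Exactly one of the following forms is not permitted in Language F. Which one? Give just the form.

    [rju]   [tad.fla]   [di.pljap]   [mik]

[rju] — σ1 onset /rj/ (4→5 rises), coda /∅/ ok → permitted
[tad.fla] — σ1 onset /t/, coda /d/ ok; σ2 onset /fl/ (2→4 rises), coda /∅/ ok → permitted
[di.pljap] — violates constraint 2: syllable 2 onset /plj/ has 3 consonants (> 2) → not permitted
[mik] — σ1 onset /m/, coda /k/ ok → permitted

[di.pljap]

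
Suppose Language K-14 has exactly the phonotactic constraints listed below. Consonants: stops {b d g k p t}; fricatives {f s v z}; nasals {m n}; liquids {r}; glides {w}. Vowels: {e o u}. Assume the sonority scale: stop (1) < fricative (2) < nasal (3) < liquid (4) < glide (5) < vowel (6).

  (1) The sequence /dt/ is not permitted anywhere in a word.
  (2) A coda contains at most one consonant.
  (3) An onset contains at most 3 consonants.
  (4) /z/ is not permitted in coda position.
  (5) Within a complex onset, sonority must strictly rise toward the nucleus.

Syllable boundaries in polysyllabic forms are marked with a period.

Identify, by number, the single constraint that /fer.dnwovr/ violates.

/fer.dnwovr/: syllable 2 coda /vr/ has 2 consonants (> 1).
This is a violation of constraint 2: "A coda contains at most one consonant."
The remaining constraints (1, 3, 4, 5) are satisfied.

2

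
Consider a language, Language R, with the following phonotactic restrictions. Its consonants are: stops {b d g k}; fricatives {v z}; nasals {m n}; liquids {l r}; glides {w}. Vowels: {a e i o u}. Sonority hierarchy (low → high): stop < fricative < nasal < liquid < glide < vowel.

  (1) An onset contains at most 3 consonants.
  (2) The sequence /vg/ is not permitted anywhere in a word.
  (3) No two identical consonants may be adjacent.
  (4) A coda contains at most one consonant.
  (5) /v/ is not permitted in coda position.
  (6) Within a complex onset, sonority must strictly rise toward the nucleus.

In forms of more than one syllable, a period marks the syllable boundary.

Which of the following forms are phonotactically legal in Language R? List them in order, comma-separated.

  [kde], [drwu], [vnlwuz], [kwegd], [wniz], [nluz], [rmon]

[drwu], [nluz]

[kde] — violates constraint 6: syllable 1 onset /kd/: /k/ (stop, 1) → /d/ (stop, 1) does not rise → phonotactically illegal
[drwu] — σ1 onset /drw/ (1→4→5 rises), coda /∅/ ok → phonotactically legal
[vnlwuz] — violates constraint 1: syllable 1 onset /vnlw/ has 4 consonants (> 3) → phonotactically illegal
[kwegd] — violates constraint 4: syllable 1 coda /gd/ has 2 consonants (> 1) → phonotactically illegal
[wniz] — violates constraint 6: syllable 1 onset /wn/: /w/ (glide, 5) → /n/ (nasal, 3) does not rise → phonotactically illegal
[nluz] — σ1 onset /nl/ (3→4 rises), coda /z/ ok → phonotactically legal
[rmon] — violates constraint 6: syllable 1 onset /rm/: /r/ (liquid, 4) → /m/ (nasal, 3) does not rise → phonotactically illegal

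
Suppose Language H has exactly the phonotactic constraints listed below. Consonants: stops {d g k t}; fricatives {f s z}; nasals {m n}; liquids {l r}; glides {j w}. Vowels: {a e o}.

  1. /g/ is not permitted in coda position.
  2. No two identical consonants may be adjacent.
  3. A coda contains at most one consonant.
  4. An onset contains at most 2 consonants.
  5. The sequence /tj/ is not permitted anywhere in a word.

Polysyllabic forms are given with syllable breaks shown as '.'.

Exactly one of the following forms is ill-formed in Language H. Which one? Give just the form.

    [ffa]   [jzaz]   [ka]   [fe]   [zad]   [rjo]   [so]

[ffa]

[ffa] — violates constraint 2: adjacent identical consonants /ff/ → ill-formed
[jzaz] — σ1 onset /jz/ (2C), coda /z/ ok → well-formed
[ka] — σ1 onset /k/, coda /∅/ ok → well-formed
[fe] — σ1 onset /f/, coda /∅/ ok → well-formed
[zad] — σ1 onset /z/, coda /d/ ok → well-formed
[rjo] — σ1 onset /rj/ (2C), coda /∅/ ok → well-formed
[so] — σ1 onset /s/, coda /∅/ ok → well-formed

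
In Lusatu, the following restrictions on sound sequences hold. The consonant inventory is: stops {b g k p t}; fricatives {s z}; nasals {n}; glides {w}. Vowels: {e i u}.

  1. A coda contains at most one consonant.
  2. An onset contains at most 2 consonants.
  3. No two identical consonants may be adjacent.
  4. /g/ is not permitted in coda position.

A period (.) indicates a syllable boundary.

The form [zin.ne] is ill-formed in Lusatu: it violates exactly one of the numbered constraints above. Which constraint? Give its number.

[zin.ne]: adjacent identical consonants /nn/.
This is a violation of constraint 3: "No two identical consonants may be adjacent."
The remaining constraints (1, 2, 4) are satisfied.

3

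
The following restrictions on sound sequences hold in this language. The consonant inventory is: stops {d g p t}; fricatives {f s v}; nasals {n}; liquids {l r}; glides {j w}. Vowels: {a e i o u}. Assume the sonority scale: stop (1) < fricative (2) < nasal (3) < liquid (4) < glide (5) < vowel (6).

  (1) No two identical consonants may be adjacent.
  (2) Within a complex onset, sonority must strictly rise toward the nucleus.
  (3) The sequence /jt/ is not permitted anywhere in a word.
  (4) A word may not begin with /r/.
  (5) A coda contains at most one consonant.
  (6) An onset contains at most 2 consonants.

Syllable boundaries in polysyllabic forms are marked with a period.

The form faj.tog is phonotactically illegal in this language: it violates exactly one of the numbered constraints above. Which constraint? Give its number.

3

faj.tog: contains banned sequence /jt/.
This is a violation of constraint 3: "The sequence /jt/ is not permitted anywhere in a word."
The remaining constraints (1, 2, 4, 5, 6) are satisfied.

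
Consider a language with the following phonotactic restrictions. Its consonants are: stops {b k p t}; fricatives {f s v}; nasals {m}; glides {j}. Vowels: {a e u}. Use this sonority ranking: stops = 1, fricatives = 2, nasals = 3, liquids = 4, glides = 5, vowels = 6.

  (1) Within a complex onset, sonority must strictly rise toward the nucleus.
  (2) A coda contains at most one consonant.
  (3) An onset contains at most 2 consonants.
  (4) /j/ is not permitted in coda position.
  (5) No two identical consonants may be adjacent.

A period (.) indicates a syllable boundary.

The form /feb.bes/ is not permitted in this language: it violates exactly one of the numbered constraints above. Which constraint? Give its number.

/feb.bes/: adjacent identical consonants /bb/.
This is a violation of constraint 5: "No two identical consonants may be adjacent."
The remaining constraints (1, 2, 3, 4) are satisfied.

5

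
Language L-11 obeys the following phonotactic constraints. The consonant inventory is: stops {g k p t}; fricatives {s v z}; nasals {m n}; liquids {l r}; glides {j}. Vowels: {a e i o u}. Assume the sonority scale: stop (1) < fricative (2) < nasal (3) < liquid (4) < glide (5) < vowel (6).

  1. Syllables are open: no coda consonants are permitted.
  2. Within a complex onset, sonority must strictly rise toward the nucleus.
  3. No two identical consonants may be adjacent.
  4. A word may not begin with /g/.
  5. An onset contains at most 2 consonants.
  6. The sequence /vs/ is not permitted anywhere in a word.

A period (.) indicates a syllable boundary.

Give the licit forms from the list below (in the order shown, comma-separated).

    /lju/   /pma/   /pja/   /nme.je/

/lju/ — σ1 onset /lj/ (4→5 rises), coda /∅/ ok → licit
/pma/ — σ1 onset /pm/ (1→3 rises), coda /∅/ ok → licit
/pja/ — σ1 onset /pj/ (1→5 rises), coda /∅/ ok → licit
/nme.je/ — violates constraint 2: syllable 1 onset /nm/: /n/ (nasal, 3) → /m/ (nasal, 3) does not rise → illicit

/lju/, /pma/, /pja/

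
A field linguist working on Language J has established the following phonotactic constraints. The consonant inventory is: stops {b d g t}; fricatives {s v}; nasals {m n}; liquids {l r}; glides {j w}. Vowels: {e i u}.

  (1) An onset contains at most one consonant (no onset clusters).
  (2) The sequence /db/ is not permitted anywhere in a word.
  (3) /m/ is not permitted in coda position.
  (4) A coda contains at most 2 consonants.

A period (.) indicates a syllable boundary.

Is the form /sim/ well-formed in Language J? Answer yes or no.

no

/sim/ — violates constraint 3: syllable 1 coda contains /m/ → ill-formed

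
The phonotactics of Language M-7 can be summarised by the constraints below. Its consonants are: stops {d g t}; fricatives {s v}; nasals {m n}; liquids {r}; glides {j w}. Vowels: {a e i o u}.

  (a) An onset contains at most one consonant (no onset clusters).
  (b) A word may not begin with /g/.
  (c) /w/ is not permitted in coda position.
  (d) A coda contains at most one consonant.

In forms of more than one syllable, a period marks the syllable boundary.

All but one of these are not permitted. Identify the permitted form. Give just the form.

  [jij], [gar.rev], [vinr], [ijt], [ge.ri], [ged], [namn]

[jij]

[jij] — σ1 onset /j/, coda /j/ ok → permitted
[gar.rev] — violates constraint (b): word begins with /g/ → not permitted
[vinr] — violates constraint (d): syllable 1 coda /nr/ has 2 consonants (> 1) → not permitted
[ijt] — violates constraint (d): syllable 1 coda /jt/ has 2 consonants (> 1) → not permitted
[ge.ri] — violates constraint (b): word begins with /g/ → not permitted
[ged] — violates constraint (b): word begins with /g/ → not permitted
[namn] — violates constraint (d): syllable 1 coda /mn/ has 2 consonants (> 1) → not permitted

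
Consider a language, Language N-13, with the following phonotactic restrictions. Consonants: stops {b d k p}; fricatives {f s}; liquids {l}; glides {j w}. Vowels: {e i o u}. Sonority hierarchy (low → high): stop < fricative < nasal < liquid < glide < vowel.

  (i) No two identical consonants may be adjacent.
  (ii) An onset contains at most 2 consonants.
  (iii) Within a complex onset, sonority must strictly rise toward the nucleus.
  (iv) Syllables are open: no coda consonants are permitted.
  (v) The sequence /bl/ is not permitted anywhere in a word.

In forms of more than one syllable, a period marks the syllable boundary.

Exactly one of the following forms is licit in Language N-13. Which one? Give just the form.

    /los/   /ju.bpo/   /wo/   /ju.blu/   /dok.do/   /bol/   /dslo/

/los/ — violates constraint (iv): syllable 1 coda /s/ has 1 consonant (> 0) → illicit
/ju.bpo/ — violates constraint (iii): syllable 2 onset /bp/: /b/ (stop, 1) → /p/ (stop, 1) does not rise → illicit
/wo/ — σ1 onset /w/, coda /∅/ ok → licit
/ju.blu/ — violates constraint (v): contains banned sequence /bl/ → illicit
/dok.do/ — violates constraint (iv): syllable 1 coda /k/ has 1 consonant (> 0) → illicit
/bol/ — violates constraint (iv): syllable 1 coda /l/ has 1 consonant (> 0) → illicit
/dslo/ — violates constraint (ii): syllable 1 onset /dsl/ has 3 consonants (> 2) → illicit

/wo/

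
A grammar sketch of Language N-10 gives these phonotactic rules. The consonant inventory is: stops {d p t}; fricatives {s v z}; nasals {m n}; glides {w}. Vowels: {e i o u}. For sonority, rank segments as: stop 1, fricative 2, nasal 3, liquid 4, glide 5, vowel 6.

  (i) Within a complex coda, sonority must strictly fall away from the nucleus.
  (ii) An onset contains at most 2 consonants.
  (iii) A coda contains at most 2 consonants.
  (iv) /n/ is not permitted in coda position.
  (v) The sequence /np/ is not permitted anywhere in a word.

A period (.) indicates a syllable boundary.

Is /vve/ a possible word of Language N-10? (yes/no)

/vve/ — σ1 onset /vv/ (2C), coda /∅/ ok → licit

yes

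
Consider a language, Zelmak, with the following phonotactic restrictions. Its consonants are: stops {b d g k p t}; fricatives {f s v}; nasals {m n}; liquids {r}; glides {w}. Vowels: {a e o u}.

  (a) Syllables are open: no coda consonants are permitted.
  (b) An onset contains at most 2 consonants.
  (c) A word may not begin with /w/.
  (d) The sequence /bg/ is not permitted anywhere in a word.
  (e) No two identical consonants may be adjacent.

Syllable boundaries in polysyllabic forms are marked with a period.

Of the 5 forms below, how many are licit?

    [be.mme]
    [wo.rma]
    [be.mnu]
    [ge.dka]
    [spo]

3

[be.mme] — violates constraint (e): adjacent identical consonants /mm/ → illicit
[wo.rma] — violates constraint (c): word begins with /w/ → illicit
[be.mnu] — σ1 onset /b/, coda /∅/ ok; σ2 onset /mn/ (2C), coda /∅/ ok → licit
[ge.dka] — σ1 onset /g/, coda /∅/ ok; σ2 onset /dk/ (2C), coda /∅/ ok → licit
[spo] — σ1 onset /sp/ (2C), coda /∅/ ok → licit
Licit: [be.mnu], [ge.dka], [spo] → 3.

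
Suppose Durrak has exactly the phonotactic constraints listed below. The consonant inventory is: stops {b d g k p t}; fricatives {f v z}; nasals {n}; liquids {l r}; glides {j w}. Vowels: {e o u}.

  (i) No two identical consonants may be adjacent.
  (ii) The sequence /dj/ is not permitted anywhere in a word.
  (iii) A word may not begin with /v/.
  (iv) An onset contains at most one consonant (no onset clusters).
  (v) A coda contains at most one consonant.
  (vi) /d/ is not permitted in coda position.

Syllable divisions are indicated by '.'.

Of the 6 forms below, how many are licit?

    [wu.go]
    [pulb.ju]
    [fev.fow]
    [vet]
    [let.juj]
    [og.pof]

4

[wu.go] — σ1 onset /w/, coda /∅/ ok; σ2 onset /g/, coda /∅/ ok → licit
[pulb.ju] — violates constraint (v): syllable 1 coda /lb/ has 2 consonants (> 1) → illicit
[fev.fow] — σ1 onset /f/, coda /v/ ok; σ2 onset /f/, coda /w/ ok → licit
[vet] — violates constraint (iii): word begins with /v/ → illicit
[let.juj] — σ1 onset /l/, coda /t/ ok; σ2 onset /j/, coda /j/ ok → licit
[og.pof] — σ1 onset /∅/, coda /g/ ok; σ2 onset /p/, coda /f/ ok → licit
Licit: [wu.go], [fev.fow], [let.juj], [og.pof] → 4.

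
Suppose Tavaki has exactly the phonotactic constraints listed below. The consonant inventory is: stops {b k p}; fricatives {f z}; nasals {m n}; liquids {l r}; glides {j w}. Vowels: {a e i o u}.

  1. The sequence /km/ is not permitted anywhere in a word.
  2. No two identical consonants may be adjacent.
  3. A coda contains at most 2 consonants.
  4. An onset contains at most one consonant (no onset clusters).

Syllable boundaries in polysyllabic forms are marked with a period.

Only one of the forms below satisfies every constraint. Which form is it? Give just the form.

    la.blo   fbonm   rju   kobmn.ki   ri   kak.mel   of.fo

ri

la.blo — violates constraint 4: syllable 2 onset /bl/ has 2 consonants (> 1) → illicit
fbonm — violates constraint 4: syllable 1 onset /fb/ has 2 consonants (> 1) → illicit
rju — violates constraint 4: syllable 1 onset /rj/ has 2 consonants (> 1) → illicit
kobmn.ki — violates constraint 3: syllable 1 coda /bmn/ has 3 consonants (> 2) → illicit
ri — σ1 onset /r/, coda /∅/ ok → licit
kak.mel — violates constraint 1: contains banned sequence /km/ → illicit
of.fo — violates constraint 2: adjacent identical consonants /ff/ → illicit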